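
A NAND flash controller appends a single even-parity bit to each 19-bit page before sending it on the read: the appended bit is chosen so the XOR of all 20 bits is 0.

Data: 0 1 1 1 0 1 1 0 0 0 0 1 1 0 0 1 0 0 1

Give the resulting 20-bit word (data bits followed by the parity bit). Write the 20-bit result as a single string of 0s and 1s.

XOR of the 19 data bits: 0⊕1⊕1⊕1⊕0⊕1⊕1⊕0⊕0⊕0⊕0⊕1⊕1⊕0⊕0⊕1⊕0⊕0⊕1 = 1
Parity bit = 1 (so all 20 bits XOR to 0).

01110110000110010011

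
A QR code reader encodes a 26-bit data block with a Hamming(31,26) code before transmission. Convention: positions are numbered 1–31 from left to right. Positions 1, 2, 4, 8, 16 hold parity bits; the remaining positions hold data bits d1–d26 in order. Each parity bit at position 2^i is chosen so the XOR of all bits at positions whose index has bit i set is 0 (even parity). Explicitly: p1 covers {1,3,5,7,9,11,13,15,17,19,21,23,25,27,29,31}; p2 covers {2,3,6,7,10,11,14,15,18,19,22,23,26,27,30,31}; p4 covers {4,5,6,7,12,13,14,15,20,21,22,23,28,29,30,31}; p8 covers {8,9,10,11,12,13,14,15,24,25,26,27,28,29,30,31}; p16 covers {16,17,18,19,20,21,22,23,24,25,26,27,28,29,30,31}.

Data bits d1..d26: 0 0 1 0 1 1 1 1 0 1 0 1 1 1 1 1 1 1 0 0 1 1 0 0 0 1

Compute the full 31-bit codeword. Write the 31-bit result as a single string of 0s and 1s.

Place data at non-parity positions: p1 p2 0 p4 0 1 0 p8 1 1 1 1 0 1 0 p16 1 1 1 1 1 1 1 0 0 1 1 0 0 0 1
p1 (pos 1,3,5,7,9,11,13,15,17,19,21,23,25,27,29,31): XOR of data positions = 0⊕0⊕0⊕1⊕1⊕0⊕0⊕1⊕1⊕1⊕1⊕0⊕1⊕0⊕1 = 0
p2 (pos 2,3,6,7,10,11,14,15,18,19,22,23,26,27,30,31): XOR of data positions = 0⊕1⊕0⊕1⊕1⊕1⊕0⊕1⊕1⊕1⊕1⊕1⊕1⊕0⊕1 = 1
p4 (pos 4,5,6,7,12,13,14,15,20,21,22,23,28,29,30,31): XOR of data positions = 0⊕1⊕0⊕1⊕0⊕1⊕0⊕1⊕1⊕1⊕1⊕0⊕0⊕0⊕1 = 0
p8 (pos 8,9,10,11,12,13,14,15,24,25,26,27,28,29,30,31): XOR of data positions = 1⊕1⊕1⊕1⊕0⊕1⊕0⊕0⊕0⊕1⊕1⊕0⊕0⊕0⊕1 = 0
p16 (pos 16,17,18,19,20,21,22,23,24,25,26,27,28,29,30,31): XOR of data positions = 1⊕1⊕1⊕1⊕1⊕1⊕1⊕0⊕0⊕1⊕1⊕0⊕0⊕0⊕1 = 0
Codeword: 0100010011110100111111100110001

0100010011110100111111100110001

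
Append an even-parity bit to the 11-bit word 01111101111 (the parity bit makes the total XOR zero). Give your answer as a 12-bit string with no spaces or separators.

011111011111

XOR of the 11 data bits: 0⊕1⊕1⊕1⊕1⊕1⊕0⊕1⊕1⊕1⊕1 = 1
Parity bit = 1 (so all 12 bits XOR to 0).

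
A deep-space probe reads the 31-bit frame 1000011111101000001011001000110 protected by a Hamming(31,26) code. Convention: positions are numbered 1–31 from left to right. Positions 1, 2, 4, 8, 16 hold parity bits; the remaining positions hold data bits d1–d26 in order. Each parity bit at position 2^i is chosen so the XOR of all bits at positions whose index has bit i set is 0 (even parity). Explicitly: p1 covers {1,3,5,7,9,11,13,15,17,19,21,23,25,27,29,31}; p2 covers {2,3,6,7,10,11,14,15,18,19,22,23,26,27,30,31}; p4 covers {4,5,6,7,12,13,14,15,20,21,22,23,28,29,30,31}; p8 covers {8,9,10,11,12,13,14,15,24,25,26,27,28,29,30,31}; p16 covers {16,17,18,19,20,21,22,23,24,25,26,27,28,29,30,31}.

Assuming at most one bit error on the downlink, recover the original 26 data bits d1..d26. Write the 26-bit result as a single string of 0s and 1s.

s1 (pos 1,3,5,7,9,11,13,15,17,19,21,23,25,27,29,31): 1⊕0⊕0⊕1⊕1⊕1⊕1⊕0⊕0⊕1⊕1⊕0⊕1⊕0⊕1⊕0 = 1
s2 (pos 2,3,6,7,10,11,14,15,18,19,22,23,26,27,30,31): 0⊕0⊕1⊕1⊕1⊕1⊕0⊕0⊕0⊕1⊕1⊕0⊕0⊕0⊕1⊕0 = 1
s4 (pos 4,5,6,7,12,13,14,15,20,21,22,23,28,29,30,31): 0⊕0⊕1⊕1⊕0⊕1⊕0⊕0⊕0⊕1⊕1⊕0⊕0⊕1⊕1⊕0 = 1
s8 (pos 8,9,10,11,12,13,14,15,24,25,26,27,28,29,30,31): 1⊕1⊕1⊕1⊕0⊕1⊕0⊕0⊕0⊕1⊕0⊕0⊕0⊕1⊕1⊕0 = 0
s16 (pos 16,17,18,19,20,21,22,23,24,25,26,27,28,29,30,31): 0⊕0⊕0⊕1⊕0⊕1⊕1⊕0⊕0⊕1⊕0⊕0⊕0⊕1⊕1⊕0 = 0
Syndrome s16…s1 = 00111 → error at position 7.
Flip position 7: 1000011111101000001011001000110 → 1000010111101000001011001000110
Read data bits from positions 3,5,6,7,9,10,11,12,13,14,15,17,18,19,20,21,22,23,24,25,26,27,28,29,30,31: 00101110100001011001000110

00101110100001011001000110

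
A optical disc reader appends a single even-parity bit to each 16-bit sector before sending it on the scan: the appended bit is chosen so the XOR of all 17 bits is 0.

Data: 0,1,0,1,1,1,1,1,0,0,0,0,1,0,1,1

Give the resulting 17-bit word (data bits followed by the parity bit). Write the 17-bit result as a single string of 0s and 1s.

XOR of the 16 data bits: 0⊕1⊕0⊕1⊕1⊕1⊕1⊕1⊕0⊕0⊕0⊕0⊕1⊕0⊕1⊕1 = 1
Parity bit = 1 (so all 17 bits XOR to 0).

01011111000010111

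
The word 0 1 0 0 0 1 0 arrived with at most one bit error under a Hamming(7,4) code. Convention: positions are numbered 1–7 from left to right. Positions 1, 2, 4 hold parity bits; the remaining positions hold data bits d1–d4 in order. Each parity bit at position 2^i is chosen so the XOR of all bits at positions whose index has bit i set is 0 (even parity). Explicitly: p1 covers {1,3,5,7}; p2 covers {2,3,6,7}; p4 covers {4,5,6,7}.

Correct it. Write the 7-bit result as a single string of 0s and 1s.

s1 (pos 1,3,5,7): 0⊕0⊕0⊕0 = 0
s2 (pos 2,3,6,7): 1⊕0⊕1⊕0 = 0
s4 (pos 4,5,6,7): 0⊕0⊕1⊕0 = 1
Syndrome s4…s1 = 100 → error at position 4.
Flip position 4: 0100010 → 0101010

0101010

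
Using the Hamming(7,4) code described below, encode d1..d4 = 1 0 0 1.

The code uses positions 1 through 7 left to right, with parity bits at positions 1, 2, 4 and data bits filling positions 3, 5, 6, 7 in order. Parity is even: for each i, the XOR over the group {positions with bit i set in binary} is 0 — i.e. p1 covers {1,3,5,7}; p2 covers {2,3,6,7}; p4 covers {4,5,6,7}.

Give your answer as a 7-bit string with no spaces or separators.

0011001

Place data at non-parity positions: p1 p2 1 p4 0 0 1
p1 (pos 1,3,5,7): XOR of data positions = 1⊕0⊕1 = 0
p2 (pos 2,3,6,7): XOR of data positions = 1⊕0⊕1 = 0
p4 (pos 4,5,6,7): XOR of data positions = 0⊕0⊕1 = 1
Codeword: 0011001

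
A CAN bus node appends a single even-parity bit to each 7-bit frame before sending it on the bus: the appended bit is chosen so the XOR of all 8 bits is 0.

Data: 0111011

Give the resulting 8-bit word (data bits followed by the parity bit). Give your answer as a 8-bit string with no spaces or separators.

01110111

XOR of the 7 data bits: 0⊕1⊕1⊕1⊕0⊕1⊕1 = 1
Parity bit = 1 (so all 8 bits XOR to 0).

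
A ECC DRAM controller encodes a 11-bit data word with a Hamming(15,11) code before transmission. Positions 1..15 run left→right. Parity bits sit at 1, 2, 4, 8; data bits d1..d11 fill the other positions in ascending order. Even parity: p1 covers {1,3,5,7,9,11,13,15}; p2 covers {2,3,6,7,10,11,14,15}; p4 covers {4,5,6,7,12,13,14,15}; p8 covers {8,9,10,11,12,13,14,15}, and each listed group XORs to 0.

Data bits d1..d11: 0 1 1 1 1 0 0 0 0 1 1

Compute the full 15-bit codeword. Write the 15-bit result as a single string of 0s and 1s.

Place data at non-parity positions: p1 p2 0 p4 1 1 1 p8 1 0 0 0 0 1 1
p1 (pos 1,3,5,7,9,11,13,15): XOR of data positions = 0⊕1⊕1⊕1⊕0⊕0⊕1 = 0
p2 (pos 2,3,6,7,10,11,14,15): XOR of data positions = 0⊕1⊕1⊕0⊕0⊕1⊕1 = 0
p4 (pos 4,5,6,7,12,13,14,15): XOR of data positions = 1⊕1⊕1⊕0⊕0⊕1⊕1 = 1
p8 (pos 8,9,10,11,12,13,14,15): XOR of data positions = 1⊕0⊕0⊕0⊕0⊕1⊕1 = 1
Codeword: 000111111000011

000111111000011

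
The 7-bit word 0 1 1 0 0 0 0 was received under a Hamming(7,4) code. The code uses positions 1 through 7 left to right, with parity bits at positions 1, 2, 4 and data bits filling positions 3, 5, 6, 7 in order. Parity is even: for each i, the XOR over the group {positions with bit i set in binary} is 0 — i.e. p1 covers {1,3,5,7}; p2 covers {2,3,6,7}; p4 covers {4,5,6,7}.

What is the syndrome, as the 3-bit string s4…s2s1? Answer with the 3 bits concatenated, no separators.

s1 (pos 1,3,5,7): 0⊕1⊕0⊕0 = 1
s2 (pos 2,3,6,7): 1⊕1⊕0⊕0 = 0
s4 (pos 4,5,6,7): 0⊕0⊕0⊕0 = 0
Syndrome s4…s1 = 001 → error at position 1.

001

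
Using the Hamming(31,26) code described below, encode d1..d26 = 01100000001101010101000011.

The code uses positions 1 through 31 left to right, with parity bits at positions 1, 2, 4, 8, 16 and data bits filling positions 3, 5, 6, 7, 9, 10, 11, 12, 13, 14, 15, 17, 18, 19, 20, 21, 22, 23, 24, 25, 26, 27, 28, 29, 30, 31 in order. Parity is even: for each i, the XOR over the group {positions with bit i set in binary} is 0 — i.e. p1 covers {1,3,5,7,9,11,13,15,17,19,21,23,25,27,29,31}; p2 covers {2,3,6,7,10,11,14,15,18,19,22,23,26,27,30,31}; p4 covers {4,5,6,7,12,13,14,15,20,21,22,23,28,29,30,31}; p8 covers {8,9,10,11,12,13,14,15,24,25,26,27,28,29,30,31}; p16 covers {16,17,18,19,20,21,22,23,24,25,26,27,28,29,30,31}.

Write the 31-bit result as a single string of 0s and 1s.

Place data at non-parity positions: p1 p2 0 p4 1 1 0 p8 0 0 0 0 0 0 1 p16 1 0 1 0 1 0 1 0 1 0 0 0 0 1 1
p1 (pos 1,3,5,7,9,11,13,15,17,19,21,23,25,27,29,31): XOR of data positions = 0⊕1⊕0⊕0⊕0⊕0⊕1⊕1⊕1⊕1⊕1⊕1⊕0⊕0⊕1 = 0
p2 (pos 2,3,6,7,10,11,14,15,18,19,22,23,26,27,30,31): XOR of data positions = 0⊕1⊕0⊕0⊕0⊕0⊕1⊕0⊕1⊕0⊕1⊕0⊕0⊕1⊕1 = 0
p4 (pos 4,5,6,7,12,13,14,15,20,21,22,23,28,29,30,31): XOR of data positions = 1⊕1⊕0⊕0⊕0⊕0⊕1⊕0⊕1⊕0⊕1⊕0⊕0⊕1⊕1 = 1
p8 (pos 8,9,10,11,12,13,14,15,24,25,26,27,28,29,30,31): XOR of data positions = 0⊕0⊕0⊕0⊕0⊕0⊕1⊕0⊕1⊕0⊕0⊕0⊕0⊕1⊕1 = 0
p16 (pos 16,17,18,19,20,21,22,23,24,25,26,27,28,29,30,31): XOR of data positions = 1⊕0⊕1⊕0⊕1⊕0⊕1⊕0⊕1⊕0⊕0⊕0⊕0⊕1⊕1 = 1
Codeword: 0001110000000011101010101000011

0001110000000011101010101000011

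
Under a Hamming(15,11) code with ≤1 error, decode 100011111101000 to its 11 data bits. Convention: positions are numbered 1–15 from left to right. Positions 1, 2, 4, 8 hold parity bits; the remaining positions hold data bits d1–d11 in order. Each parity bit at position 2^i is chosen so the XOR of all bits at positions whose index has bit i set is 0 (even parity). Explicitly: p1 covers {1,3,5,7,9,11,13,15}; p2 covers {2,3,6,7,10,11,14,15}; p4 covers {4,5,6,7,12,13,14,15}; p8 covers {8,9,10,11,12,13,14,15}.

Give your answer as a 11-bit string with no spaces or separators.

01111101000

s1 (pos 1,3,5,7,9,11,13,15): 1⊕0⊕1⊕1⊕1⊕0⊕0⊕0 = 0
s2 (pos 2,3,6,7,10,11,14,15): 0⊕0⊕1⊕1⊕1⊕0⊕0⊕0 = 1
s4 (pos 4,5,6,7,12,13,14,15): 0⊕1⊕1⊕1⊕1⊕0⊕0⊕0 = 0
s8 (pos 8,9,10,11,12,13,14,15): 1⊕1⊕1⊕0⊕1⊕0⊕0⊕0 = 0
Syndrome s8…s1 = 0010 → error at position 2.
Flip position 2: 100011111101000 → 110011111101000
Read data bits from positions 3,5,6,7,9,10,11,12,13,14,15: 01111101000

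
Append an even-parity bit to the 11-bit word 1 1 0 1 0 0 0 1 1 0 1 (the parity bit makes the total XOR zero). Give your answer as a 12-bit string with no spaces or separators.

XOR of the 11 data bits: 1⊕1⊕0⊕1⊕0⊕0⊕0⊕1⊕1⊕0⊕1 = 0
Parity bit = 0 (so all 12 bits XOR to 0).

110100011010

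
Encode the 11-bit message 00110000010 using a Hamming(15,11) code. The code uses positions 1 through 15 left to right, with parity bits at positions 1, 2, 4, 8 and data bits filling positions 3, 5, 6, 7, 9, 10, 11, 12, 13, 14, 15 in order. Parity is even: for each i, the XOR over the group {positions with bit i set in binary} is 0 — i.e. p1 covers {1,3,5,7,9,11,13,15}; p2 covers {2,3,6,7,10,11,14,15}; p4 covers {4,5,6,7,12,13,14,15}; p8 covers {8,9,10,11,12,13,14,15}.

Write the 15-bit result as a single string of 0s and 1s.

Place data at non-parity positions: p1 p2 0 p4 0 1 1 p8 0 0 0 0 0 1 0
p1 (pos 1,3,5,7,9,11,13,15): XOR of data positions = 0⊕0⊕1⊕0⊕0⊕0⊕0 = 1
p2 (pos 2,3,6,7,10,11,14,15): XOR of data positions = 0⊕1⊕1⊕0⊕0⊕1⊕0 = 1
p4 (pos 4,5,6,7,12,13,14,15): XOR of data positions = 0⊕1⊕1⊕0⊕0⊕1⊕0 = 1
p8 (pos 8,9,10,11,12,13,14,15): XOR of data positions = 0⊕0⊕0⊕0⊕0⊕1⊕0 = 1
Codeword: 110101110000010

110101110000010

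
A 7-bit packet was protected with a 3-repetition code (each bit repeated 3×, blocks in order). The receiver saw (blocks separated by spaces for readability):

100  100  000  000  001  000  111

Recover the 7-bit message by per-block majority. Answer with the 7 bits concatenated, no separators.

0000001

Block 1 (100): 1 one → 0
Block 2 (100): 1 one → 0
Block 3 (000): 0 ones → 0
Block 4 (000): 0 ones → 0
Block 5 (001): 1 one → 0
Block 6 (000): 0 ones → 0
Block 7 (111): 3 ones → 1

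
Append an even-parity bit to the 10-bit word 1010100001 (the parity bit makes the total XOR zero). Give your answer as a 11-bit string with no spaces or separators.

10101000010

XOR of the 10 data bits: 1⊕0⊕1⊕0⊕1⊕0⊕0⊕0⊕0⊕1 = 0
Parity bit = 0 (so all 11 bits XOR to 0).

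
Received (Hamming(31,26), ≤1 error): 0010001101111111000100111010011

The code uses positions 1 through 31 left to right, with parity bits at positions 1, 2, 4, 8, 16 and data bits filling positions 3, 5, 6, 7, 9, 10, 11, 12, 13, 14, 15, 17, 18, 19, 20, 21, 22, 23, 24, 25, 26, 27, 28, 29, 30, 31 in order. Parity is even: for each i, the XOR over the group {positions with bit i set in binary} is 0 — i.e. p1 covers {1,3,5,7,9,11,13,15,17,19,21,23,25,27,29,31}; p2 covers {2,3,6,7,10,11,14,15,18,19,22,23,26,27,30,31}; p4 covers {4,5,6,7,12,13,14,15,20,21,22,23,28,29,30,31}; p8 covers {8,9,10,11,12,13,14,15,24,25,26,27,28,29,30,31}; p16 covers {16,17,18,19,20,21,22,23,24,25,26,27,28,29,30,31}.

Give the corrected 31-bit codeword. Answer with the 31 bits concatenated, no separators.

s1 (pos 1,3,5,7,9,11,13,15,17,19,21,23,25,27,29,31): 0⊕1⊕0⊕1⊕0⊕1⊕1⊕1⊕0⊕0⊕0⊕1⊕1⊕1⊕0⊕1 = 1
s2 (pos 2,3,6,7,10,11,14,15,18,19,22,23,26,27,30,31): 0⊕1⊕0⊕1⊕1⊕1⊕1⊕1⊕0⊕0⊕0⊕1⊕0⊕1⊕1⊕1 = 0
s4 (pos 4,5,6,7,12,13,14,15,20,21,22,23,28,29,30,31): 0⊕0⊕0⊕1⊕1⊕1⊕1⊕1⊕1⊕0⊕0⊕1⊕0⊕0⊕1⊕1 = 1
s8 (pos 8,9,10,11,12,13,14,15,24,25,26,27,28,29,30,31): 1⊕0⊕1⊕1⊕1⊕1⊕1⊕1⊕1⊕1⊕0⊕1⊕0⊕0⊕1⊕1 = 0
s16 (pos 16,17,18,19,20,21,22,23,24,25,26,27,28,29,30,31): 1⊕0⊕0⊕0⊕1⊕0⊕0⊕1⊕1⊕1⊕0⊕1⊕0⊕0⊕1⊕1 = 0
Syndrome s16…s1 = 00101 → error at position 5.
Flip position 5: 0010001101111111000100111010011 → 0010101101111111000100111010011

0010101101111111000100111010011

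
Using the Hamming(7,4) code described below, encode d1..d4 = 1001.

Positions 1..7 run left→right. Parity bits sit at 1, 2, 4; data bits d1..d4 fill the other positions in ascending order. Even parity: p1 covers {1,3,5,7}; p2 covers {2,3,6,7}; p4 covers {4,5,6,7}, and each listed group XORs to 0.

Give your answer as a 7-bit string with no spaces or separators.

Place data at non-parity positions: p1 p2 1 p4 0 0 1
p1 (pos 1,3,5,7): XOR of data positions = 1⊕0⊕1 = 0
p2 (pos 2,3,6,7): XOR of data positions = 1⊕0⊕1 = 0
p4 (pos 4,5,6,7): XOR of data positions = 0⊕0⊕1 = 1
Codeword: 0011001

0011001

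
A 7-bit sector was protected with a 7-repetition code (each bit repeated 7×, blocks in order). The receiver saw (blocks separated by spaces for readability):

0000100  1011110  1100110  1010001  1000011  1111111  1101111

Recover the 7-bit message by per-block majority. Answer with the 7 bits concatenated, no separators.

0110011

Block 1 (0000100): 1 one → 0
Block 2 (1011110): 5 ones → 1
Block 3 (1100110): 4 ones → 1
Block 4 (1010001): 3 ones → 0
Block 5 (1000011): 3 ones → 0
Block 6 (1111111): 7 ones → 1
Block 7 (1101111): 6 ones → 1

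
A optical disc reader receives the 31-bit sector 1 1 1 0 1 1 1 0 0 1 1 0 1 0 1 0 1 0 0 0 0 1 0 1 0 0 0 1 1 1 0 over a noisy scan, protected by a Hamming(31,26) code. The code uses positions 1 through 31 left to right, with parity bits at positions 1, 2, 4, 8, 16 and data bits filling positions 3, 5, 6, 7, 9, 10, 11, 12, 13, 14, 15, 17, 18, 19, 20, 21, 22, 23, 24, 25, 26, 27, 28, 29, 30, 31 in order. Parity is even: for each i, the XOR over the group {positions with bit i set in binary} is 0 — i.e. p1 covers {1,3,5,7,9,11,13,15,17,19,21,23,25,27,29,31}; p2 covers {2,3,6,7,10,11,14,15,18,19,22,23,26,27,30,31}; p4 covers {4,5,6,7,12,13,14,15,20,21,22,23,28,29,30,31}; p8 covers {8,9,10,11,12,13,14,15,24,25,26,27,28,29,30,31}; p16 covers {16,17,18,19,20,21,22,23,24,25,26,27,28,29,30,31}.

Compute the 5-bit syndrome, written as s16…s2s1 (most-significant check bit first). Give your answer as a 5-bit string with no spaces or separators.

00111

s1 (pos 1,3,5,7,9,11,13,15,17,19,21,23,25,27,29,31): 1⊕1⊕1⊕1⊕0⊕1⊕1⊕1⊕1⊕0⊕0⊕0⊕0⊕0⊕1⊕0 = 1
s2 (pos 2,3,6,7,10,11,14,15,18,19,22,23,26,27,30,31): 1⊕1⊕1⊕1⊕1⊕1⊕0⊕1⊕0⊕0⊕1⊕0⊕0⊕0⊕1⊕0 = 1
s4 (pos 4,5,6,7,12,13,14,15,20,21,22,23,28,29,30,31): 0⊕1⊕1⊕1⊕0⊕1⊕0⊕1⊕0⊕0⊕1⊕0⊕1⊕1⊕1⊕0 = 1
s8 (pos 8,9,10,11,12,13,14,15,24,25,26,27,28,29,30,31): 0⊕0⊕1⊕1⊕0⊕1⊕0⊕1⊕1⊕0⊕0⊕0⊕1⊕1⊕1⊕0 = 0
s16 (pos 16,17,18,19,20,21,22,23,24,25,26,27,28,29,30,31): 0⊕1⊕0⊕0⊕0⊕0⊕1⊕0⊕1⊕0⊕0⊕0⊕1⊕1⊕1⊕0 = 0
Syndrome s16…s1 = 00111 → error at position 7.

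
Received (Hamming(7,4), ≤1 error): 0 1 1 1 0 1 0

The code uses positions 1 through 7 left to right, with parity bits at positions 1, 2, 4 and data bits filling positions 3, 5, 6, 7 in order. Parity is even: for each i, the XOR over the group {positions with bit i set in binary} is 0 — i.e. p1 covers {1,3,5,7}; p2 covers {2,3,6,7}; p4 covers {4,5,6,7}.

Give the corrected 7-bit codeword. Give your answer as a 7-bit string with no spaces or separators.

s1 (pos 1,3,5,7): 0⊕1⊕0⊕0 = 1
s2 (pos 2,3,6,7): 1⊕1⊕1⊕0 = 1
s4 (pos 4,5,6,7): 1⊕0⊕1⊕0 = 0
Syndrome s4…s1 = 011 → error at position 3.
Flip position 3: 0111010 → 0101010

0101010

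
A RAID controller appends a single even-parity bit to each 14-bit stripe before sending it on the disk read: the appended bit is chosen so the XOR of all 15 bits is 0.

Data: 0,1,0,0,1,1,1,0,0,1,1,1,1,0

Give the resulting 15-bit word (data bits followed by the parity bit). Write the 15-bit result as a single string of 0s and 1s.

010011100111100

XOR of the 14 data bits: 0⊕1⊕0⊕0⊕1⊕1⊕1⊕0⊕0⊕1⊕1⊕1⊕1⊕0 = 0
Parity bit = 0 (so all 15 bits XOR to 0).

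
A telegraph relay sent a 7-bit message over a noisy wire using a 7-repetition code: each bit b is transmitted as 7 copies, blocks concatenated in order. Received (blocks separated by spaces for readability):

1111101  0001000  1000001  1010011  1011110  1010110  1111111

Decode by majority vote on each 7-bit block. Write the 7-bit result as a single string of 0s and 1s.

1001111

Block 1 (1111101): 6 ones → 1
Block 2 (0001000): 1 one → 0
Block 3 (1000001): 2 ones → 0
Block 4 (1010011): 4 ones → 1
Block 5 (1011110): 5 ones → 1
Block 6 (1010110): 4 ones → 1
Block 7 (1111111): 7 ones → 1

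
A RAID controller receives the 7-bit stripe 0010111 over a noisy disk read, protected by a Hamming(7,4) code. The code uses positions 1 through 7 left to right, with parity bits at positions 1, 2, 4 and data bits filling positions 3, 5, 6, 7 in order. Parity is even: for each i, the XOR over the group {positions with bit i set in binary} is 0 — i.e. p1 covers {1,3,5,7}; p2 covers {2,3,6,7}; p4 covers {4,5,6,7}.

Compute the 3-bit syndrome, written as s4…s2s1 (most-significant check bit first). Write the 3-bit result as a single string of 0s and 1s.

s1 (pos 1,3,5,7): 0⊕1⊕1⊕1 = 1
s2 (pos 2,3,6,7): 0⊕1⊕1⊕1 = 1
s4 (pos 4,5,6,7): 0⊕1⊕1⊕1 = 1
Syndrome s4…s1 = 111 → error at position 7.

111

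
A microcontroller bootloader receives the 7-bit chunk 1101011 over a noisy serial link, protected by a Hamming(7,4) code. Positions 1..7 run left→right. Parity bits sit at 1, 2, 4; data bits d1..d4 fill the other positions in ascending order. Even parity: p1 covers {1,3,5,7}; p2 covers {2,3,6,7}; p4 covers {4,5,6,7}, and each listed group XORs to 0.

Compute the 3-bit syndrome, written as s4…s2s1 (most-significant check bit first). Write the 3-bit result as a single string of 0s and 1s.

110

s1 (pos 1,3,5,7): 1⊕0⊕0⊕1 = 0
s2 (pos 2,3,6,7): 1⊕0⊕1⊕1 = 1
s4 (pos 4,5,6,7): 1⊕0⊕1⊕1 = 1
Syndrome s4…s1 = 110 → error at position 6.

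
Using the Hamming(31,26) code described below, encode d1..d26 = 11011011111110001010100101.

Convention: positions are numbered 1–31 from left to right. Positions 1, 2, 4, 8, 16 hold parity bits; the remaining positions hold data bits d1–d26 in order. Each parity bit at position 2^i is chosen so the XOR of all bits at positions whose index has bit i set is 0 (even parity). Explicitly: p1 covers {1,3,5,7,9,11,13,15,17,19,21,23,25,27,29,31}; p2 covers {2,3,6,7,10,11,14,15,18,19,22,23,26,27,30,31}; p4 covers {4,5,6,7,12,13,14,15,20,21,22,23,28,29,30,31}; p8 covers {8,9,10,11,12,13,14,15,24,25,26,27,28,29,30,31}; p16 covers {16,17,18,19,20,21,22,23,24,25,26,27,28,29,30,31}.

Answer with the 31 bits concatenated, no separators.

Place data at non-parity positions: p1 p2 1 p4 1 0 1 p8 1 0 1 1 1 1 1 p16 1 1 0 0 0 1 0 1 0 1 0 0 1 0 1
p1 (pos 1,3,5,7,9,11,13,15,17,19,21,23,25,27,29,31): XOR of data positions = 1⊕1⊕1⊕1⊕1⊕1⊕1⊕1⊕0⊕0⊕0⊕0⊕0⊕1⊕1 = 0
p2 (pos 2,3,6,7,10,11,14,15,18,19,22,23,26,27,30,31): XOR of data positions = 1⊕0⊕1⊕0⊕1⊕1⊕1⊕1⊕0⊕1⊕0⊕1⊕0⊕0⊕1 = 1
p4 (pos 4,5,6,7,12,13,14,15,20,21,22,23,28,29,30,31): XOR of data positions = 1⊕0⊕1⊕1⊕1⊕1⊕1⊕0⊕0⊕1⊕0⊕0⊕1⊕0⊕1 = 1
p8 (pos 8,9,10,11,12,13,14,15,24,25,26,27,28,29,30,31): XOR of data positions = 1⊕0⊕1⊕1⊕1⊕1⊕1⊕1⊕0⊕1⊕0⊕0⊕1⊕0⊕1 = 0
p16 (pos 16,17,18,19,20,21,22,23,24,25,26,27,28,29,30,31): XOR of data positions = 1⊕1⊕0⊕0⊕0⊕1⊕0⊕1⊕0⊕1⊕0⊕0⊕1⊕0⊕1 = 1
Codeword: 0111101010111111110001010100101

0111101010111111110001010100101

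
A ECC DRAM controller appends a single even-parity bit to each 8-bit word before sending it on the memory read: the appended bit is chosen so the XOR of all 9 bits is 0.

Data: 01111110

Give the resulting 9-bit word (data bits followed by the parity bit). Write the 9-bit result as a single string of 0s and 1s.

011111100

XOR of the 8 data bits: 0⊕1⊕1⊕1⊕1⊕1⊕1⊕0 = 0
Parity bit = 0 (so all 9 bits XOR to 0).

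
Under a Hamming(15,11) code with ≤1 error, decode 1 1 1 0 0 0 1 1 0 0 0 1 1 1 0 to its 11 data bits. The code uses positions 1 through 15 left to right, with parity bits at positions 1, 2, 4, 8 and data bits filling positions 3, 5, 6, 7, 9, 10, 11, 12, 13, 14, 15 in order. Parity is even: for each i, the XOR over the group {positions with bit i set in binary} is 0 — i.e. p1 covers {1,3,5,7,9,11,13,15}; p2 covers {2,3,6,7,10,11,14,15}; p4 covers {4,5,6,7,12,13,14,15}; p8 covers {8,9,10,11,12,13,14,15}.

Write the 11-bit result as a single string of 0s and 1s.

10010001110

s1 (pos 1,3,5,7,9,11,13,15): 1⊕1⊕0⊕1⊕0⊕0⊕1⊕0 = 0
s2 (pos 2,3,6,7,10,11,14,15): 1⊕1⊕0⊕1⊕0⊕0⊕1⊕0 = 0
s4 (pos 4,5,6,7,12,13,14,15): 0⊕0⊕0⊕1⊕1⊕1⊕1⊕0 = 0
s8 (pos 8,9,10,11,12,13,14,15): 1⊕0⊕0⊕0⊕1⊕1⊕1⊕0 = 0
Syndrome s8…s1 = 0000 → no error.
Read data bits from positions 3,5,6,7,9,10,11,12,13,14,15: 10010001110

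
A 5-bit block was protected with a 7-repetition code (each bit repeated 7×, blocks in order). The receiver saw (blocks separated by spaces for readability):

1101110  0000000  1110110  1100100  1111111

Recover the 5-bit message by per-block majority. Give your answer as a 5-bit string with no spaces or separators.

Block 1 (1101110): 5 ones → 1
Block 2 (0000000): 0 ones → 0
Block 3 (1110110): 5 ones → 1
Block 4 (1100100): 3 ones → 0
Block 5 (1111111): 7 ones → 1

10101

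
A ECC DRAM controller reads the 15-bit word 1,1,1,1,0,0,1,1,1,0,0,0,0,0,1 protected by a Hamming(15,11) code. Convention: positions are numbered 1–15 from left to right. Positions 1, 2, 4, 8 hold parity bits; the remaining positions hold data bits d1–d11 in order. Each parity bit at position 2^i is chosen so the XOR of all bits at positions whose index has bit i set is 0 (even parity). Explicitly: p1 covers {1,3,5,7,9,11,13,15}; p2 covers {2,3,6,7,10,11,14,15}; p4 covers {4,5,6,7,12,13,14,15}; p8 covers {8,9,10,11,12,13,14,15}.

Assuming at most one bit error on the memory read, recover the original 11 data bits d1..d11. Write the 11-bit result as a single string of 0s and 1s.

10011000101

s1 (pos 1,3,5,7,9,11,13,15): 1⊕1⊕0⊕1⊕1⊕0⊕0⊕1 = 1
s2 (pos 2,3,6,7,10,11,14,15): 1⊕1⊕0⊕1⊕0⊕0⊕0⊕1 = 0
s4 (pos 4,5,6,7,12,13,14,15): 1⊕0⊕0⊕1⊕0⊕0⊕0⊕1 = 1
s8 (pos 8,9,10,11,12,13,14,15): 1⊕1⊕0⊕0⊕0⊕0⊕0⊕1 = 1
Syndrome s8…s1 = 1101 → error at position 13.
Flip position 13: 111100111000001 → 111100111000101
Read data bits from positions 3,5,6,7,9,10,11,12,13,14,15: 10011000101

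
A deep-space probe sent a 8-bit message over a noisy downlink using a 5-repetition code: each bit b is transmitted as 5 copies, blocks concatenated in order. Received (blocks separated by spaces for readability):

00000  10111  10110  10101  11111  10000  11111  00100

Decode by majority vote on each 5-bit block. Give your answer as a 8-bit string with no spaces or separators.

Block 1 (00000): 0 ones → 0
Block 2 (10111): 4 ones → 1
Block 3 (10110): 3 ones → 1
Block 4 (10101): 3 ones → 1
Block 5 (11111): 5 ones → 1
Block 6 (10000): 1 one → 0
Block 7 (11111): 5 ones → 1
Block 8 (00100): 1 one → 0

01111010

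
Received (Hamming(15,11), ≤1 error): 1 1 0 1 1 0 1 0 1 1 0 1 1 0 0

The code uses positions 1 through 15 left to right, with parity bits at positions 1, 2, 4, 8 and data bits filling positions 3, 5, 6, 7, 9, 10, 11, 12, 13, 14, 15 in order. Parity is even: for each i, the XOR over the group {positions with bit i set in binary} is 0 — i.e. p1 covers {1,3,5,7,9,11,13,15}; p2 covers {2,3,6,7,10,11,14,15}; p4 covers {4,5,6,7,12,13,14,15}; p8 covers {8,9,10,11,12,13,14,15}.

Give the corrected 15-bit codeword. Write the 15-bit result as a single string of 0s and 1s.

s1 (pos 1,3,5,7,9,11,13,15): 1⊕0⊕1⊕1⊕1⊕0⊕1⊕0 = 1
s2 (pos 2,3,6,7,10,11,14,15): 1⊕0⊕0⊕1⊕1⊕0⊕0⊕0 = 1
s4 (pos 4,5,6,7,12,13,14,15): 1⊕1⊕0⊕1⊕1⊕1⊕0⊕0 = 1
s8 (pos 8,9,10,11,12,13,14,15): 0⊕1⊕1⊕0⊕1⊕1⊕0⊕0 = 0
Syndrome s8…s1 = 0111 → error at position 7.
Flip position 7: 110110101101100 → 110110001101100

110110001101100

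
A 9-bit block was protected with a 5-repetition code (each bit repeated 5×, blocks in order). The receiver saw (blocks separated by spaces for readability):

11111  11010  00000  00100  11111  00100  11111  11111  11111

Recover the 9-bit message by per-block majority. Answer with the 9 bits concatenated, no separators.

110010111

Block 1 (11111): 5 ones → 1
Block 2 (11010): 3 ones → 1
Block 3 (00000): 0 ones → 0
Block 4 (00100): 1 one → 0
Block 5 (11111): 5 ones → 1
Block 6 (00100): 1 one → 0
Block 7 (11111): 5 ones → 1
Block 8 (11111): 5 ones → 1
Block 9 (11111): 5 ones → 1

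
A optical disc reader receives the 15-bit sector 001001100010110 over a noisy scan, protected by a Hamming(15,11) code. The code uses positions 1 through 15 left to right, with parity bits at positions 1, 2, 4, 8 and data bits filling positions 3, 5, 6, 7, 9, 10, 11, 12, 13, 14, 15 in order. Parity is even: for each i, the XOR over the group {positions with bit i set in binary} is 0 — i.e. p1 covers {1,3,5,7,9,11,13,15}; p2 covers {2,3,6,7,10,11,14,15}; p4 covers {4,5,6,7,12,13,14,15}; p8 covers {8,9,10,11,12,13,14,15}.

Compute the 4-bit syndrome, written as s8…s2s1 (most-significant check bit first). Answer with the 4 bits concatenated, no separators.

s1 (pos 1,3,5,7,9,11,13,15): 0⊕1⊕0⊕1⊕0⊕1⊕1⊕0 = 0
s2 (pos 2,3,6,7,10,11,14,15): 0⊕1⊕1⊕1⊕0⊕1⊕1⊕0 = 1
s4 (pos 4,5,6,7,12,13,14,15): 0⊕0⊕1⊕1⊕0⊕1⊕1⊕0 = 0
s8 (pos 8,9,10,11,12,13,14,15): 0⊕0⊕0⊕1⊕0⊕1⊕1⊕0 = 1
Syndrome s8…s1 = 1010 → error at position 10.

1010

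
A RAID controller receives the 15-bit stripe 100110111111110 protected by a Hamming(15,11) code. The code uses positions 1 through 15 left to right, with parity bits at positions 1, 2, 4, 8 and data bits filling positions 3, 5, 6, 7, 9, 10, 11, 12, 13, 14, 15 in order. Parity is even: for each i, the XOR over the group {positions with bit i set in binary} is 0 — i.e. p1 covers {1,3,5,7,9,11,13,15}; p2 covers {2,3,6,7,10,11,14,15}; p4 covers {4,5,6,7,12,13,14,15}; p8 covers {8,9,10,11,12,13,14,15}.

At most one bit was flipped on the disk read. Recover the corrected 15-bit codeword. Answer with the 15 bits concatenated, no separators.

s1 (pos 1,3,5,7,9,11,13,15): 1⊕0⊕1⊕1⊕1⊕1⊕1⊕0 = 0
s2 (pos 2,3,6,7,10,11,14,15): 0⊕0⊕0⊕1⊕1⊕1⊕1⊕0 = 0
s4 (pos 4,5,6,7,12,13,14,15): 1⊕1⊕0⊕1⊕1⊕1⊕1⊕0 = 0
s8 (pos 8,9,10,11,12,13,14,15): 1⊕1⊕1⊕1⊕1⊕1⊕1⊕0 = 1
Syndrome s8…s1 = 1000 → error at position 8.
Flip position 8: 100110111111110 → 100110101111110

100110101111110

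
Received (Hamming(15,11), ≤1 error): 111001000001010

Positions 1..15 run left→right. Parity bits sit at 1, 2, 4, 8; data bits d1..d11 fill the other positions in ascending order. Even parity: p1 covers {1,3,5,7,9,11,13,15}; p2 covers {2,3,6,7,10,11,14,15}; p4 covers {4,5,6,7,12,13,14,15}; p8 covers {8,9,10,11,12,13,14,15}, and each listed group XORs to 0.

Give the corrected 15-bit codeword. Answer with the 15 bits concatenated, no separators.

111101000001010

s1 (pos 1,3,5,7,9,11,13,15): 1⊕1⊕0⊕0⊕0⊕0⊕0⊕0 = 0
s2 (pos 2,3,6,7,10,11,14,15): 1⊕1⊕1⊕0⊕0⊕0⊕1⊕0 = 0
s4 (pos 4,5,6,7,12,13,14,15): 0⊕0⊕1⊕0⊕1⊕0⊕1⊕0 = 1
s8 (pos 8,9,10,11,12,13,14,15): 0⊕0⊕0⊕0⊕1⊕0⊕1⊕0 = 0
Syndrome s8…s1 = 0100 → error at position 4.
Flip position 4: 111001000001010 → 111101000001010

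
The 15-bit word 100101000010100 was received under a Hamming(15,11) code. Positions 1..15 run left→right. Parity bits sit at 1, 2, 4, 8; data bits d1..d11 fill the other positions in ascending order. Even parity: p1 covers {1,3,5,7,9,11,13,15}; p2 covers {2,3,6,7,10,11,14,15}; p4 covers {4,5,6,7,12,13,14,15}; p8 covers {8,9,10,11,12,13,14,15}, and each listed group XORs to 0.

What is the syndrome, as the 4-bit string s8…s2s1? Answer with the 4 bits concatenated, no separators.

0101

s1 (pos 1,3,5,7,9,11,13,15): 1⊕0⊕0⊕0⊕0⊕1⊕1⊕0 = 1
s2 (pos 2,3,6,7,10,11,14,15): 0⊕0⊕1⊕0⊕0⊕1⊕0⊕0 = 0
s4 (pos 4,5,6,7,12,13,14,15): 1⊕0⊕1⊕0⊕0⊕1⊕0⊕0 = 1
s8 (pos 8,9,10,11,12,13,14,15): 0⊕0⊕0⊕1⊕0⊕1⊕0⊕0 = 0
Syndrome s8…s1 = 0101 → error at position 5.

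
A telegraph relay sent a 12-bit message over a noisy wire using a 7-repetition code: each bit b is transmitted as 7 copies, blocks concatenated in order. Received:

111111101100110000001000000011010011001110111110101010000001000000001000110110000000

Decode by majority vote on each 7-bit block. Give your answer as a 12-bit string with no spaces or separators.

Block 1 (1111111): 7 ones → 1
Block 2 (0110011): 4 ones → 1
Block 3 (0000001): 1 one → 0
Block 4 (0000000): 0 ones → 0
Block 5 (1101001): 4 ones → 1
Block 6 (1001110): 4 ones → 1
Block 7 (1111101): 6 ones → 1
Block 8 (0101000): 2 ones → 0
Block 9 (0001000): 1 one → 0
Block 10 (0000010): 1 one → 0
Block 11 (0011011): 4 ones → 1
Block 12 (0000000): 0 ones → 0

110011100010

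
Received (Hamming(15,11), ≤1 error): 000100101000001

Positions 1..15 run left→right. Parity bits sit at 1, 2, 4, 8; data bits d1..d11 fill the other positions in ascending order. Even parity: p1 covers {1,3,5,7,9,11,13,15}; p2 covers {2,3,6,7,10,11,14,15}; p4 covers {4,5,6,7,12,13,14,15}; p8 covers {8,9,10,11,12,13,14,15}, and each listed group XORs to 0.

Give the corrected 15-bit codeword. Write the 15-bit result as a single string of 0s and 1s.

s1 (pos 1,3,5,7,9,11,13,15): 0⊕0⊕0⊕1⊕1⊕0⊕0⊕1 = 1
s2 (pos 2,3,6,7,10,11,14,15): 0⊕0⊕0⊕1⊕0⊕0⊕0⊕1 = 0
s4 (pos 4,5,6,7,12,13,14,15): 1⊕0⊕0⊕1⊕0⊕0⊕0⊕1 = 1
s8 (pos 8,9,10,11,12,13,14,15): 0⊕1⊕0⊕0⊕0⊕0⊕0⊕1 = 0
Syndrome s8…s1 = 0101 → error at position 5.
Flip position 5: 000100101000001 → 000110101000001

000110101000001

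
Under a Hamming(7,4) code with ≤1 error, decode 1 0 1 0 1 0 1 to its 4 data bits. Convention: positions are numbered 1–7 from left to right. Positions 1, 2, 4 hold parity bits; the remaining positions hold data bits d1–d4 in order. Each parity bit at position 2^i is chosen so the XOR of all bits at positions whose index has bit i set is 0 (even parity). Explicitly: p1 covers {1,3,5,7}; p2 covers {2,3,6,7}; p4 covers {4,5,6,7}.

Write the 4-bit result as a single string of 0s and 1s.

s1 (pos 1,3,5,7): 1⊕1⊕1⊕1 = 0
s2 (pos 2,3,6,7): 0⊕1⊕0⊕1 = 0
s4 (pos 4,5,6,7): 0⊕1⊕0⊕1 = 0
Syndrome s4…s1 = 000 → no error.
Read data bits from positions 3,5,6,7: 1101

1101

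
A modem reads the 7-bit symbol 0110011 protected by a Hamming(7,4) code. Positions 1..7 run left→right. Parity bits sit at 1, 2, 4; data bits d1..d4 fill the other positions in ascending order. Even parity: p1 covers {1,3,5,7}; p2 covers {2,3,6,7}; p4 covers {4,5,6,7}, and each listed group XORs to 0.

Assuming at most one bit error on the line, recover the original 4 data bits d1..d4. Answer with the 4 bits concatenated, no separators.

1011

s1 (pos 1,3,5,7): 0⊕1⊕0⊕1 = 0
s2 (pos 2,3,6,7): 1⊕1⊕1⊕1 = 0
s4 (pos 4,5,6,7): 0⊕0⊕1⊕1 = 0
Syndrome s4…s1 = 000 → no error.
Read data bits from positions 3,5,6,7: 1011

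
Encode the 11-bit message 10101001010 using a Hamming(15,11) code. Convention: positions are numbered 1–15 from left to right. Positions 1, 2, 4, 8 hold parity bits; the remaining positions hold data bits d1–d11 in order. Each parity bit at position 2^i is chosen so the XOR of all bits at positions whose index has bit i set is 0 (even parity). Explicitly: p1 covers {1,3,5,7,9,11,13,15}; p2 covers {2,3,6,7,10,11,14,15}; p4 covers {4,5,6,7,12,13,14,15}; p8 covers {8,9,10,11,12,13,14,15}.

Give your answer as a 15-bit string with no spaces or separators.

011101011001010

Place data at non-parity positions: p1 p2 1 p4 0 1 0 p8 1 0 0 1 0 1 0
p1 (pos 1,3,5,7,9,11,13,15): XOR of data positions = 1⊕0⊕0⊕1⊕0⊕0⊕0 = 0
p2 (pos 2,3,6,7,10,11,14,15): XOR of data positions = 1⊕1⊕0⊕0⊕0⊕1⊕0 = 1
p4 (pos 4,5,6,7,12,13,14,15): XOR of data positions = 0⊕1⊕0⊕1⊕0⊕1⊕0 = 1
p8 (pos 8,9,10,11,12,13,14,15): XOR of data positions = 1⊕0⊕0⊕1⊕0⊕1⊕0 = 1
Codeword: 011101011001010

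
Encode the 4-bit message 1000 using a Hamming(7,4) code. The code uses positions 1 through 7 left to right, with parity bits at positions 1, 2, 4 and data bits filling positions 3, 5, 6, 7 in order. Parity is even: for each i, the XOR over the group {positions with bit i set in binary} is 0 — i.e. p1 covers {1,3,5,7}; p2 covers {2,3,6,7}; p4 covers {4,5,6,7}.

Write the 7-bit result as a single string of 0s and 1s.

1110000

Place data at non-parity positions: p1 p2 1 p4 0 0 0
p1 (pos 1,3,5,7): XOR of data positions = 1⊕0⊕0 = 1
p2 (pos 2,3,6,7): XOR of data positions = 1⊕0⊕0 = 1
p4 (pos 4,5,6,7): XOR of data positions = 0⊕0⊕0 = 0
Codeword: 1110000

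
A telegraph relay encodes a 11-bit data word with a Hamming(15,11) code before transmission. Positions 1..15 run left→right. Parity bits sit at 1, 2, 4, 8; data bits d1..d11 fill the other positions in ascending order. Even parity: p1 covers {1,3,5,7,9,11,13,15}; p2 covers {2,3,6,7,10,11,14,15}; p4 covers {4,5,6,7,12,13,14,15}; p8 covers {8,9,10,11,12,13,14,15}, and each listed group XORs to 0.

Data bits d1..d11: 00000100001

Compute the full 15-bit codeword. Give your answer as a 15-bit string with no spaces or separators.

Place data at non-parity positions: p1 p2 0 p4 0 0 0 p8 0 1 0 0 0 0 1
p1 (pos 1,3,5,7,9,11,13,15): XOR of data positions = 0⊕0⊕0⊕0⊕0⊕0⊕1 = 1
p2 (pos 2,3,6,7,10,11,14,15): XOR of data positions = 0⊕0⊕0⊕1⊕0⊕0⊕1 = 0
p4 (pos 4,5,6,7,12,13,14,15): XOR of data positions = 0⊕0⊕0⊕0⊕0⊕0⊕1 = 1
p8 (pos 8,9,10,11,12,13,14,15): XOR of data positions = 0⊕1⊕0⊕0⊕0⊕0⊕1 = 0
Codeword: 100100000100001

100100000100001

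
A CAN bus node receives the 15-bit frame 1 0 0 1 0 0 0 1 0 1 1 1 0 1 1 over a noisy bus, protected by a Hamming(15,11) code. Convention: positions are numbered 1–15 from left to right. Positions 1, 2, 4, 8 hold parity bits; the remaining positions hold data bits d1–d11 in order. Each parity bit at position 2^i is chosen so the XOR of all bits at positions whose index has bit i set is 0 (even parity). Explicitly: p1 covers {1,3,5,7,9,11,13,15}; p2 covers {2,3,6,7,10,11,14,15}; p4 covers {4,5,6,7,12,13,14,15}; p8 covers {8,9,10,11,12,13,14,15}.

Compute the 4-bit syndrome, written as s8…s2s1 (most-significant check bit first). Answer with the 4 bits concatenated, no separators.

s1 (pos 1,3,5,7,9,11,13,15): 1⊕0⊕0⊕0⊕0⊕1⊕0⊕1 = 1
s2 (pos 2,3,6,7,10,11,14,15): 0⊕0⊕0⊕0⊕1⊕1⊕1⊕1 = 0
s4 (pos 4,5,6,7,12,13,14,15): 1⊕0⊕0⊕0⊕1⊕0⊕1⊕1 = 0
s8 (pos 8,9,10,11,12,13,14,15): 1⊕0⊕1⊕1⊕1⊕0⊕1⊕1 = 0
Syndrome s8…s1 = 0001 → error at position 1.

0001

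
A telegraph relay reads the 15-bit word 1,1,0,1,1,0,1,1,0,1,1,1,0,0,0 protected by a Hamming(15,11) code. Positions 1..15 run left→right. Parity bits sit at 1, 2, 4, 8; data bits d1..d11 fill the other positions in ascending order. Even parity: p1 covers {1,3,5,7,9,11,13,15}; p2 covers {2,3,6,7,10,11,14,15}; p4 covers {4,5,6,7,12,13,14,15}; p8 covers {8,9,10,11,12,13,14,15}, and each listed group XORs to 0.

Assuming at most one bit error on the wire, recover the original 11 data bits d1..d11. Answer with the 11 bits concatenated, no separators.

01010111000

s1 (pos 1,3,5,7,9,11,13,15): 1⊕0⊕1⊕1⊕0⊕1⊕0⊕0 = 0
s2 (pos 2,3,6,7,10,11,14,15): 1⊕0⊕0⊕1⊕1⊕1⊕0⊕0 = 0
s4 (pos 4,5,6,7,12,13,14,15): 1⊕1⊕0⊕1⊕1⊕0⊕0⊕0 = 0
s8 (pos 8,9,10,11,12,13,14,15): 1⊕0⊕1⊕1⊕1⊕0⊕0⊕0 = 0
Syndrome s8…s1 = 0000 → no error.
Read data bits from positions 3,5,6,7,9,10,11,12,13,14,15: 01010111000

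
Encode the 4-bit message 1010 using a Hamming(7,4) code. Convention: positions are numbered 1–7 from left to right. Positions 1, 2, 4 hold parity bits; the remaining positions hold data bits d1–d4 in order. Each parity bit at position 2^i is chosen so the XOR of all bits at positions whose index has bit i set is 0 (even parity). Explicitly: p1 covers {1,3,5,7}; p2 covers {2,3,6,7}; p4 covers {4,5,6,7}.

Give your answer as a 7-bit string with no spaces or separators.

1011010

Place data at non-parity positions: p1 p2 1 p4 0 1 0
p1 (pos 1,3,5,7): XOR of data positions = 1⊕0⊕0 = 1
p2 (pos 2,3,6,7): XOR of data positions = 1⊕1⊕0 = 0
p4 (pos 4,5,6,7): XOR of data positions = 0⊕1⊕0 = 1
Codeword: 1011010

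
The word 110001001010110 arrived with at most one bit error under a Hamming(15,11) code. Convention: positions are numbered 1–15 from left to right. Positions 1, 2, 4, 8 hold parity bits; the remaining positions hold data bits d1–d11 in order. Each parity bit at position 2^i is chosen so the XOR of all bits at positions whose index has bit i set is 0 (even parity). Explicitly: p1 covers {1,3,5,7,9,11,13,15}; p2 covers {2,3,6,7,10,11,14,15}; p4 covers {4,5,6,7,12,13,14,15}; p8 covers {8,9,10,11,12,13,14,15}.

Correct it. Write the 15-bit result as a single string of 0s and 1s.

110101001010110

s1 (pos 1,3,5,7,9,11,13,15): 1⊕0⊕0⊕0⊕1⊕1⊕1⊕0 = 0
s2 (pos 2,3,6,7,10,11,14,15): 1⊕0⊕1⊕0⊕0⊕1⊕1⊕0 = 0
s4 (pos 4,5,6,7,12,13,14,15): 0⊕0⊕1⊕0⊕0⊕1⊕1⊕0 = 1
s8 (pos 8,9,10,11,12,13,14,15): 0⊕1⊕0⊕1⊕0⊕1⊕1⊕0 = 0
Syndrome s8…s1 = 0100 → error at position 4.
Flip position 4: 110001001010110 → 110101001010110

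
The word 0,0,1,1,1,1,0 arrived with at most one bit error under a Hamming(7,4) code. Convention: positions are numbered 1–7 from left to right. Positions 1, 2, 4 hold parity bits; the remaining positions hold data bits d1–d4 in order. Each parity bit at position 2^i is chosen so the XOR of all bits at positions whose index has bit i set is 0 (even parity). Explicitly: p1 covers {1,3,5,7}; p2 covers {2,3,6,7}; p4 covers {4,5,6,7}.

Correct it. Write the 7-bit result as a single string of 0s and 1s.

0010110

s1 (pos 1,3,5,7): 0⊕1⊕1⊕0 = 0
s2 (pos 2,3,6,7): 0⊕1⊕1⊕0 = 0
s4 (pos 4,5,6,7): 1⊕1⊕1⊕0 = 1
Syndrome s4…s1 = 100 → error at position 4.
Flip position 4: 0011110 → 0010110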